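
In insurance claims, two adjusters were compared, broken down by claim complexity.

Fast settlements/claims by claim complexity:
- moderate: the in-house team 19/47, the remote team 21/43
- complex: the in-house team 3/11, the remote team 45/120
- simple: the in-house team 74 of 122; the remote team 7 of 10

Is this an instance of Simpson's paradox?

Yes

Moderate: the in-house team 19/47 = 40.4%, the remote team 21/43 = 48.8% → the remote team
Complex: the in-house team 3/11 = 27.3%, the remote team 45/120 = 37.5% → the remote team
Simple: the in-house team 74/122 = 60.7%, the remote team 7/10 = 70.0% → the remote team
Overall: the in-house team 96/180 = 53.3%, the remote team 73/173 = 42.2% → the in-house team
The remote team wins each claim group but the in-house team wins overall — the comparison reverses. The remote team's claims skew toward complex, which has a lower base rate.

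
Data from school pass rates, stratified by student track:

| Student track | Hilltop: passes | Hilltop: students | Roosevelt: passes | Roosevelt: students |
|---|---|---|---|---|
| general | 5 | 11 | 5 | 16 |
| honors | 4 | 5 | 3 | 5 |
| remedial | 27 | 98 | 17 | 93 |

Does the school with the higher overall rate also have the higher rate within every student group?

General: Hilltop 5/11 = 45.5%, Roosevelt 5/16 = 31.2% → Hilltop
Honors: Hilltop 4/5 = 80.0%, Roosevelt 3/5 = 60.0% → Hilltop
Remedial: Hilltop 27/98 = 27.6%, Roosevelt 17/93 = 18.3% → Hilltop
Overall: Hilltop 36/114 = 31.6%, Roosevelt 25/114 = 21.9% → Hilltop
Hilltop wins overall and in every student group — no reversal.

Yes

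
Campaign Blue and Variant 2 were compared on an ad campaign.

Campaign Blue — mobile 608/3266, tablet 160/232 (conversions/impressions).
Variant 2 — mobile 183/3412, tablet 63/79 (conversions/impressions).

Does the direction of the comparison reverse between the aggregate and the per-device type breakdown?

Mobile: Campaign Blue 608/3266 = 18.6%, Variant 2 183/3412 = 5.4% → Campaign Blue
Tablet: Campaign Blue 160/232 = 69.0%, Variant 2 63/79 = 79.7% → Variant 2
Overall: Campaign Blue 768/3498 = 22.0%, Variant 2 246/3491 = 7.0% → Campaign Blue
Neither sweeps: Campaign Blue wins 1 of 2 groups, Variant 2 wins 1. Campaign Blue wins overall but not every group — no Simpson reversal.

No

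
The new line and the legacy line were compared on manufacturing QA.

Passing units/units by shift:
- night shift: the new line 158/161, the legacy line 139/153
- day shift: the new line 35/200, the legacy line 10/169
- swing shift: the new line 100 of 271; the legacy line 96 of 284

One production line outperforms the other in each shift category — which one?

the new line

Night shift: the new line 158/161 = 98.1%, the legacy line 139/153 = 90.8% → the new line
Day shift: the new line 35/200 = 17.5%, the legacy line 10/169 = 5.9% → the new line
Swing shift: the new line 100/271 = 36.9%, the legacy line 96/284 = 33.8% → the new line
The new line has the higher rate in all 3 groups.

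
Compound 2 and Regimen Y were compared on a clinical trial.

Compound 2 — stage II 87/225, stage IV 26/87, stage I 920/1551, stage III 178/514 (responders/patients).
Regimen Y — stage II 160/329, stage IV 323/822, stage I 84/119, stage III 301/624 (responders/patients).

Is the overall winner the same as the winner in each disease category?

Stage II: Compound 2 87/225 = 38.7%, Regimen Y 160/329 = 48.6% → Regimen Y
Stage IV: Compound 2 26/87 = 29.9%, Regimen Y 323/822 = 39.3% → Regimen Y
Stage I: Compound 2 920/1551 = 59.3%, Regimen Y 84/119 = 70.6% → Regimen Y
Stage III: Compound 2 178/514 = 34.6%, Regimen Y 301/624 = 48.2% → Regimen Y
Overall: Compound 2 1211/2377 = 50.9%, Regimen Y 868/1894 = 45.8% → Compound 2
Regimen Y wins each disease group but Compound 2 wins overall — the comparison reverses. Regimen Y's patients skew toward stage IV, which has a lower base rate.

No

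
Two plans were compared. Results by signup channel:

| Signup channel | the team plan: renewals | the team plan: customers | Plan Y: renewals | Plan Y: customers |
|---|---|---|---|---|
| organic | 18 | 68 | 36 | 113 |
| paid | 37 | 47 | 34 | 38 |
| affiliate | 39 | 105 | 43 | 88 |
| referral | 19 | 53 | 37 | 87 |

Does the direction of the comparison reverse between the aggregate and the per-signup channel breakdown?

No

Organic: the team plan 18/68 = 26.5%, Plan Y 36/113 = 31.9% → Plan Y
Paid: the team plan 37/47 = 78.7%, Plan Y 34/38 = 89.5% → Plan Y
Affiliate: the team plan 39/105 = 37.1%, Plan Y 43/88 = 48.9% → Plan Y
Referral: the team plan 19/53 = 35.8%, Plan Y 37/87 = 42.5% → Plan Y
Overall: the team plan 113/273 = 41.4%, Plan Y 150/326 = 46.0% → Plan Y
Plan Y wins overall and in every signup group — no reversal.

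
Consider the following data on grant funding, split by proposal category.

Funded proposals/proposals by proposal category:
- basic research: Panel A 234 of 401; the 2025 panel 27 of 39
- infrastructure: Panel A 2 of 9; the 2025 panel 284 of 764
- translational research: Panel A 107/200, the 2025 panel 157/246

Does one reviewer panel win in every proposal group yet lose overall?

Basic research: Panel A 234/401 = 58.4%, the 2025 panel 27/39 = 69.2% → the 2025 panel
Infrastructure: Panel A 2/9 = 22.2%, the 2025 panel 284/764 = 37.2% → the 2025 panel
Translational research: Panel A 107/200 = 53.5%, the 2025 panel 157/246 = 63.8% → the 2025 panel
Overall: Panel A 343/610 = 56.2%, the 2025 panel 468/1049 = 44.6% → Panel A
The 2025 panel wins each proposal group but Panel A wins overall — the comparison reverses. The 2025 panel's proposals skew toward infrastructure, which has a lower base rate.

Yes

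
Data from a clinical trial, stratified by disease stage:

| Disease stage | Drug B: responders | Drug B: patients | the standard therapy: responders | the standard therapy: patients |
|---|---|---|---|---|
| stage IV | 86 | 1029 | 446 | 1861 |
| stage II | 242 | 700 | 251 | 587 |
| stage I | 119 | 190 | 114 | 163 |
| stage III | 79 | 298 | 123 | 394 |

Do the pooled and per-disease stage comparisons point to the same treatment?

Stage IV: Drug B 86/1029 = 8.4%, the standard therapy 446/1861 = 24.0% → the standard therapy
Stage II: Drug B 242/700 = 34.6%, the standard therapy 251/587 = 42.8% → the standard therapy
Stage I: Drug B 119/190 = 62.6%, the standard therapy 114/163 = 69.9% → the standard therapy
Stage III: Drug B 79/298 = 26.5%, the standard therapy 123/394 = 31.2% → the standard therapy
Overall: Drug B 526/2217 = 23.7%, the standard therapy 934/3005 = 31.1% → the standard therapy
The standard therapy wins overall and in every disease group — no reversal.

Yes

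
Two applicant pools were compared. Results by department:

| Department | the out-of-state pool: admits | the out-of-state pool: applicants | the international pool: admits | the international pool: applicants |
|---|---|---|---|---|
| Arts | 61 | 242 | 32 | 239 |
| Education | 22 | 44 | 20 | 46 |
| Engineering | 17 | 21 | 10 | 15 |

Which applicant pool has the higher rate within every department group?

Arts: the out-of-state pool 61/242 = 25.2%, the international pool 32/239 = 13.4% → the out-of-state pool
Education: the out-of-state pool 22/44 = 50.0%, the international pool 20/46 = 43.5% → the out-of-state pool
Engineering: the out-of-state pool 17/21 = 81.0%, the international pool 10/15 = 66.7% → the out-of-state pool
The out-of-state pool has the higher rate in all 3 groups.

the out-of-state pool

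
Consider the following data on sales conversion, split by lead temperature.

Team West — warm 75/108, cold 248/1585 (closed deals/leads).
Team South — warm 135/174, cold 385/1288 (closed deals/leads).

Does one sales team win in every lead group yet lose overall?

No

Warm: Team West 75/108 = 69.4%, Team South 135/174 = 77.6% → Team South
Cold: Team West 248/1585 = 15.6%, Team South 385/1288 = 29.9% → Team South
Overall: Team West 323/1693 = 19.1%, Team South 520/1462 = 35.6% → Team South
Team South wins overall and in every lead group — no reversal.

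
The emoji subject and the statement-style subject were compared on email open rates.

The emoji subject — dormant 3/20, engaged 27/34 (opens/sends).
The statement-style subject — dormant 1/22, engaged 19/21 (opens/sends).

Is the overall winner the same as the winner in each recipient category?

Dormant: the emoji subject 3/20 = 15.0%, the statement-style subject 1/22 = 4.5% → the emoji subject
Engaged: the emoji subject 27/34 = 79.4%, the statement-style subject 19/21 = 90.5% → the statement-style subject
Overall: the emoji subject 30/54 = 55.6%, the statement-style subject 20/43 = 46.5% → the emoji subject
Neither sweeps: the emoji subject wins 1 of 2 groups, the statement-style subject wins 1. The emoji subject wins overall but not every group — no Simpson reversal.

No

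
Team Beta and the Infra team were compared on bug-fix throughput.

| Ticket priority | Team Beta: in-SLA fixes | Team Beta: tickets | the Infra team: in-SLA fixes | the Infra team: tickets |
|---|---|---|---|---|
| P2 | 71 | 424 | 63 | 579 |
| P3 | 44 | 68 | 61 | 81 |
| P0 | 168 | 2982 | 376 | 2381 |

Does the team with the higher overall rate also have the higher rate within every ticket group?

No

P2: Team Beta 71/424 = 16.7%, the Infra team 63/579 = 10.9% → Team Beta
P3: Team Beta 44/68 = 64.7%, the Infra team 61/81 = 75.3% → the Infra team
P0: Team Beta 168/2982 = 5.6%, the Infra team 376/2381 = 15.8% → the Infra team
Overall: Team Beta 283/3474 = 8.1%, the Infra team 500/3041 = 16.4% → the Infra team
Neither sweeps: Team Beta wins 1 of 3 groups, the Infra team wins 2. The Infra team wins overall but not every group — no Simpson reversal.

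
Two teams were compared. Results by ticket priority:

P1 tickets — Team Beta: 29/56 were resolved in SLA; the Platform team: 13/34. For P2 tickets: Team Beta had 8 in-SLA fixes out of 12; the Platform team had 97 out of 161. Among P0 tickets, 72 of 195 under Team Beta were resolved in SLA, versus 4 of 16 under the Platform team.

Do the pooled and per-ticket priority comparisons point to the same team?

P1: Team Beta 29/56 = 51.8%, the Platform team 13/34 = 38.2% → Team Beta
P2: Team Beta 8/12 = 66.7%, the Platform team 97/161 = 60.2% → Team Beta
P0: Team Beta 72/195 = 36.9%, the Platform team 4/16 = 25.0% → Team Beta
Overall: Team Beta 109/263 = 41.4%, the Platform team 114/211 = 54.0% → the Platform team
Team Beta wins each ticket group but the Platform team wins overall — the comparison reverses. Team Beta's tickets skew toward P0, which has a lower base rate.

No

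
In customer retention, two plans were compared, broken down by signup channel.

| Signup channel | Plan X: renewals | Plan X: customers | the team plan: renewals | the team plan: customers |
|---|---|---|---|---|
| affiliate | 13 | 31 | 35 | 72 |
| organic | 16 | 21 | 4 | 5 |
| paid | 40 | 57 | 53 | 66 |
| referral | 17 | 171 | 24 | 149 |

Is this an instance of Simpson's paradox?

No

Affiliate: Plan X 13/31 = 41.9%, the team plan 35/72 = 48.6% → the team plan
Organic: Plan X 16/21 = 76.2%, the team plan 4/5 = 80.0% → the team plan
Paid: Plan X 40/57 = 70.2%, the team plan 53/66 = 80.3% → the team plan
Referral: Plan X 17/171 = 9.9%, the team plan 24/149 = 16.1% → the team plan
Overall: Plan X 86/280 = 30.7%, the team plan 116/292 = 39.7% → the team plan
The team plan wins overall and in every signup group — no reversal.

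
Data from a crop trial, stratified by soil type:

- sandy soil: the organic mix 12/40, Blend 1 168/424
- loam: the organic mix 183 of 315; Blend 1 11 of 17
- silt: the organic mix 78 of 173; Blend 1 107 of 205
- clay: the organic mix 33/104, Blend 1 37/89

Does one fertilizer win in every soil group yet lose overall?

Yes

Sandy soil: the organic mix 12/40 = 30.0%, Blend 1 168/424 = 39.6% → Blend 1
Loam: the organic mix 183/315 = 58.1%, Blend 1 11/17 = 64.7% → Blend 1
Silt: the organic mix 78/173 = 45.1%, Blend 1 107/205 = 52.2% → Blend 1
Clay: the organic mix 33/104 = 31.7%, Blend 1 37/89 = 41.6% → Blend 1
Overall: the organic mix 306/632 = 48.4%, Blend 1 323/735 = 43.9% → the organic mix
Blend 1 wins each soil group but the organic mix wins overall — the comparison reverses. Blend 1's plots skew toward sandy soil, which has a lower base rate.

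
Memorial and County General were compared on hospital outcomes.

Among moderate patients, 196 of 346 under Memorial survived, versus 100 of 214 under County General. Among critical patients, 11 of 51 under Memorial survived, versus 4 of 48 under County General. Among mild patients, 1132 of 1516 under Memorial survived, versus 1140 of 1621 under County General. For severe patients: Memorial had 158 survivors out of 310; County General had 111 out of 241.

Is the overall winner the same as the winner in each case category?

Moderate: Memorial 196/346 = 56.6%, County General 100/214 = 46.7% → Memorial
Critical: Memorial 11/51 = 21.6%, County General 4/48 = 8.3% → Memorial
Mild: Memorial 1132/1516 = 74.7%, County General 1140/1621 = 70.3% → Memorial
Severe: Memorial 158/310 = 51.0%, County General 111/241 = 46.1% → Memorial
Overall: Memorial 1497/2223 = 67.3%, County General 1355/2124 = 63.8% → Memorial
Memorial wins overall and in every case group — no reversal.

Yes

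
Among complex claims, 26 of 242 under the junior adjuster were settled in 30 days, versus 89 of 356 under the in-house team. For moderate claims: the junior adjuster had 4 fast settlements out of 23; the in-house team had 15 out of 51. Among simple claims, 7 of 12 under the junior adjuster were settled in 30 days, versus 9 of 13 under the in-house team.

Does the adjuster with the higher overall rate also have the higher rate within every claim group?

Yes

Complex: the junior adjuster 26/242 = 10.7%, the in-house team 89/356 = 25.0% → the in-house team
Moderate: the junior adjuster 4/23 = 17.4%, the in-house team 15/51 = 29.4% → the in-house team
Simple: the junior adjuster 7/12 = 58.3%, the in-house team 9/13 = 69.2% → the in-house team
Overall: the junior adjuster 37/277 = 13.4%, the in-house team 113/420 = 26.9% → the in-house team
The in-house team wins overall and in every claim group — no reversal.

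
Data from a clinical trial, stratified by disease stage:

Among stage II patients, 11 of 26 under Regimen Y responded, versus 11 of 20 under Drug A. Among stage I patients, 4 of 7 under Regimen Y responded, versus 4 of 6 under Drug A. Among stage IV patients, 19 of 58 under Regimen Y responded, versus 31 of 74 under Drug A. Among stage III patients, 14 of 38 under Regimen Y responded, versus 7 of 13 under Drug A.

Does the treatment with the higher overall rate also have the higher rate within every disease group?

Yes

Stage II: Regimen Y 11/26 = 42.3%, Drug A 11/20 = 55.0% → Drug A
Stage I: Regimen Y 4/7 = 57.1%, Drug A 4/6 = 66.7% → Drug A
Stage IV: Regimen Y 19/58 = 32.8%, Drug A 31/74 = 41.9% → Drug A
Stage III: Regimen Y 14/38 = 36.8%, Drug A 7/13 = 53.8% → Drug A
Overall: Regimen Y 48/129 = 37.2%, Drug A 53/113 = 46.9% → Drug A
Drug A wins overall and in every disease group — no reversal.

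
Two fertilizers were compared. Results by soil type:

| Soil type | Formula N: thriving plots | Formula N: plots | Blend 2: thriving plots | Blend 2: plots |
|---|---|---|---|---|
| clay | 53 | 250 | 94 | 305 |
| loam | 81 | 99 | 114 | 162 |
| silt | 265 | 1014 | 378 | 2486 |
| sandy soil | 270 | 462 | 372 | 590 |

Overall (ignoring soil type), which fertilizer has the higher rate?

Clay: Formula N 53/250 = 21.2%, Blend 2 94/305 = 30.8% → Blend 2
Loam: Formula N 81/99 = 81.8%, Blend 2 114/162 = 70.4% → Formula N
Silt: Formula N 265/1014 = 26.1%, Blend 2 378/2486 = 15.2% → Formula N
Sandy soil: Formula N 270/462 = 58.4%, Blend 2 372/590 = 63.1% → Blend 2
Overall: Formula N 669/1825 = 36.7%, Blend 2 958/3543 = 27.0% → Formula N
(Neither sweeps every soil group, but Formula N has the higher pooled rate.)

Formula N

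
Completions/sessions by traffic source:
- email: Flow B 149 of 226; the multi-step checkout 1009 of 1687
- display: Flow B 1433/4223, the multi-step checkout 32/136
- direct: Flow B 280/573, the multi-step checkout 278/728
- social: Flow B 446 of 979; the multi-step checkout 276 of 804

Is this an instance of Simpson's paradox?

Yes

Email: Flow B 149/226 = 65.9%, the multi-step checkout 1009/1687 = 59.8% → Flow B
Display: Flow B 1433/4223 = 33.9%, the multi-step checkout 32/136 = 23.5% → Flow B
Direct: Flow B 280/573 = 48.9%, the multi-step checkout 278/728 = 38.2% → Flow B
Social: Flow B 446/979 = 45.6%, the multi-step checkout 276/804 = 34.3% → Flow B
Overall: Flow B 2308/6001 = 38.5%, the multi-step checkout 1595/3355 = 47.5% → the multi-step checkout
Flow B wins each traffic group but the multi-step checkout wins overall — the comparison reverses. Flow B's sessions skew toward display, which has a lower base rate.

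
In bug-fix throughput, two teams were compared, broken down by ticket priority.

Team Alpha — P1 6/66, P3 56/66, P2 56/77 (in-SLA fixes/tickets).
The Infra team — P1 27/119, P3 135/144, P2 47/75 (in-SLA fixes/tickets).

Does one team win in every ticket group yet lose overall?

No

P1: Team Alpha 6/66 = 9.1%, the Infra team 27/119 = 22.7% → the Infra team
P3: Team Alpha 56/66 = 84.8%, the Infra team 135/144 = 93.8% → the Infra team
P2: Team Alpha 56/77 = 72.7%, the Infra team 47/75 = 62.7% → Team Alpha
Overall: Team Alpha 118/209 = 56.5%, the Infra team 209/338 = 61.8% → the Infra team
Neither sweeps: Team Alpha wins 1 of 3 groups, the Infra team wins 2. The Infra team wins overall but not every group — no Simpson reversal.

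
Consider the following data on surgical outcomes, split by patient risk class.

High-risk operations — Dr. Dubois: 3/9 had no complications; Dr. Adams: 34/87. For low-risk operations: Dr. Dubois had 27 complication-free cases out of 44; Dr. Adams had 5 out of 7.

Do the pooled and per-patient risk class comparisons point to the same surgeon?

No

High-risk: Dr. Dubois 3/9 = 33.3%, Dr. Adams 34/87 = 39.1% → Dr. Adams
Low-risk: Dr. Dubois 27/44 = 61.4%, Dr. Adams 5/7 = 71.4% → Dr. Adams
Overall: Dr. Dubois 30/53 = 56.6%, Dr. Adams 39/94 = 41.5% → Dr. Dubois
Dr. Adams wins each patient risk group but Dr. Dubois wins overall — the comparison reverses. Dr. Adams's operations skew toward high-risk, which has a lower base rate.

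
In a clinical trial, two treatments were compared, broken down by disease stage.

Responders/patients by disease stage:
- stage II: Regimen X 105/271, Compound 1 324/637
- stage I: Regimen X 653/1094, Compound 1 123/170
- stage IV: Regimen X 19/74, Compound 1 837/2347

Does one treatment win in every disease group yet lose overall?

Stage II: Regimen X 105/271 = 38.7%, Compound 1 324/637 = 50.9% → Compound 1
Stage I: Regimen X 653/1094 = 59.7%, Compound 1 123/170 = 72.4% → Compound 1
Stage IV: Regimen X 19/74 = 25.7%, Compound 1 837/2347 = 35.7% → Compound 1
Overall: Regimen X 777/1439 = 54.0%, Compound 1 1284/3154 = 40.7% → Regimen X
Compound 1 wins each disease group but Regimen X wins overall — the comparison reverses. Compound 1's patients skew toward stage IV, which has a lower base rate.

Yes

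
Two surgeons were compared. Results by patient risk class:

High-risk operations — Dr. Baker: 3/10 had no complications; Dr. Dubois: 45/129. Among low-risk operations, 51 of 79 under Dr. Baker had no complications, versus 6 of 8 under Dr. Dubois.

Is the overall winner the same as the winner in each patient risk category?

No

High-risk: Dr. Baker 3/10 = 30.0%, Dr. Dubois 45/129 = 34.9% → Dr. Dubois
Low-risk: Dr. Baker 51/79 = 64.6%, Dr. Dubois 6/8 = 75.0% → Dr. Dubois
Overall: Dr. Baker 54/89 = 60.7%, Dr. Dubois 51/137 = 37.2% → Dr. Baker
Dr. Dubois wins each patient risk group but Dr. Baker wins overall — the comparison reverses. Dr. Dubois's operations skew toward high-risk, which has a lower base rate.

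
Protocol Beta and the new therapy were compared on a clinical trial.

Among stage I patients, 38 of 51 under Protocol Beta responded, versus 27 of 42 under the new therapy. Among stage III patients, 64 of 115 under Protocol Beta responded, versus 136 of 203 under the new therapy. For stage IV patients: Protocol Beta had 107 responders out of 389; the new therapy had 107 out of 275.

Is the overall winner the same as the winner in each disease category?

Stage I: Protocol Beta 38/51 = 74.5%, the new therapy 27/42 = 64.3% → Protocol Beta
Stage III: Protocol Beta 64/115 = 55.7%, the new therapy 136/203 = 67.0% → the new therapy
Stage IV: Protocol Beta 107/389 = 27.5%, the new therapy 107/275 = 38.9% → the new therapy
Overall: Protocol Beta 209/555 = 37.7%, the new therapy 270/520 = 51.9% → the new therapy
Neither sweeps: Protocol Beta wins 1 of 3 groups, the new therapy wins 2. The new therapy wins overall but not every group — no Simpson reversal.

No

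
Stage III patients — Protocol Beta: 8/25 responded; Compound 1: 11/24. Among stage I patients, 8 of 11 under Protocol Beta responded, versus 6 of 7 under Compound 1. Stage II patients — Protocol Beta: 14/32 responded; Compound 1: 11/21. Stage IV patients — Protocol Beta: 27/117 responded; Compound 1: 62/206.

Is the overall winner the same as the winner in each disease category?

Yes

Stage III: Protocol Beta 8/25 = 32.0%, Compound 1 11/24 = 45.8% → Compound 1
Stage I: Protocol Beta 8/11 = 72.7%, Compound 1 6/7 = 85.7% → Compound 1
Stage II: Protocol Beta 14/32 = 43.8%, Compound 1 11/21 = 52.4% → Compound 1
Stage IV: Protocol Beta 27/117 = 23.1%, Compound 1 62/206 = 30.1% → Compound 1
Overall: Protocol Beta 57/185 = 30.8%, Compound 1 90/258 = 34.9% → Compound 1
Compound 1 wins overall and in every disease group — no reversal.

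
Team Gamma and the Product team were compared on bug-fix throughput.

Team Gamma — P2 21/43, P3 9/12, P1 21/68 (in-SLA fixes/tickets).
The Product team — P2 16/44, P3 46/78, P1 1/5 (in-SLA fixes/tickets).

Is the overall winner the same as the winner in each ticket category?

No

P2: Team Gamma 21/43 = 48.8%, the Product team 16/44 = 36.4% → Team Gamma
P3: Team Gamma 9/12 = 75.0%, the Product team 46/78 = 59.0% → Team Gamma
P1: Team Gamma 21/68 = 30.9%, the Product team 1/5 = 20.0% → Team Gamma
Overall: Team Gamma 51/123 = 41.5%, the Product team 63/127 = 49.6% → the Product team
Team Gamma wins each ticket group but the Product team wins overall — the comparison reverses. Team Gamma's tickets skew toward P1, which has a lower base rate.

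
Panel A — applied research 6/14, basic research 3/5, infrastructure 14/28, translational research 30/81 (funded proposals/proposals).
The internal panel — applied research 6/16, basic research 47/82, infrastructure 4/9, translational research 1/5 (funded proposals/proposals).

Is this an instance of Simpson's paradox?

Applied research: Panel A 6/14 = 42.9%, the internal panel 6/16 = 37.5% → Panel A
Basic research: Panel A 3/5 = 60.0%, the internal panel 47/82 = 57.3% → Panel A
Infrastructure: Panel A 14/28 = 50.0%, the internal panel 4/9 = 44.4% → Panel A
Translational research: Panel A 30/81 = 37.0%, the internal panel 1/5 = 20.0% → Panel A
Overall: Panel A 53/128 = 41.4%, the internal panel 58/112 = 51.8% → the internal panel
Panel A wins each proposal group but the internal panel wins overall — the comparison reverses. Panel A's proposals skew toward translational research, which has a lower base rate.

Yes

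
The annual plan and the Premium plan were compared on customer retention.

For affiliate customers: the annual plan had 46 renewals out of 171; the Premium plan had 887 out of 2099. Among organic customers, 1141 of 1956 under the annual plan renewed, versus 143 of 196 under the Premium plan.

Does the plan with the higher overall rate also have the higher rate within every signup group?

No

Affiliate: the annual plan 46/171 = 26.9%, the Premium plan 887/2099 = 42.3% → the Premium plan
Organic: the annual plan 1141/1956 = 58.3%, the Premium plan 143/196 = 73.0% → the Premium plan
Overall: the annual plan 1187/2127 = 55.8%, the Premium plan 1030/2295 = 44.9% → the annual plan
The Premium plan wins each signup group but the annual plan wins overall — the comparison reverses. The Premium plan's customers skew toward affiliate, which has a lower base rate.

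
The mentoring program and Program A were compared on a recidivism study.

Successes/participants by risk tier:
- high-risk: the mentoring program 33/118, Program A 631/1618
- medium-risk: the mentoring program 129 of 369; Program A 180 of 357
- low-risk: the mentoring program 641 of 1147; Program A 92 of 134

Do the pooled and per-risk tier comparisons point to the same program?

High-risk: the mentoring program 33/118 = 28.0%, Program A 631/1618 = 39.0% → Program A
Medium-risk: the mentoring program 129/369 = 35.0%, Program A 180/357 = 50.4% → Program A
Low-risk: the mentoring program 641/1147 = 55.9%, Program A 92/134 = 68.7% → Program A
Overall: the mentoring program 803/1634 = 49.1%, Program A 903/2109 = 42.8% → the mentoring program
Program A wins each risk group but the mentoring program wins overall — the comparison reverses. Program A's participants skew toward high-risk, which has a lower base rate.

No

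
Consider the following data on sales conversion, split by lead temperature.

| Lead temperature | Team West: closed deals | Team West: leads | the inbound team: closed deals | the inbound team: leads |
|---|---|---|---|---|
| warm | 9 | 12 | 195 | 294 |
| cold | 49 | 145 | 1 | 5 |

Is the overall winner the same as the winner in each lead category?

Warm: Team West 9/12 = 75.0%, the inbound team 195/294 = 66.3% → Team West
Cold: Team West 49/145 = 33.8%, the inbound team 1/5 = 20.0% → Team West
Overall: Team West 58/157 = 36.9%, the inbound team 196/299 = 65.6% → the inbound team
Team West wins each lead group but the inbound team wins overall — the comparison reverses. Team West's leads skew toward cold, which has a lower base rate.

No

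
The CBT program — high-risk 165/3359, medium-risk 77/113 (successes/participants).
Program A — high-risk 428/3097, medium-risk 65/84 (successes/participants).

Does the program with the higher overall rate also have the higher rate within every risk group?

High-risk: the CBT program 165/3359 = 4.9%, Program A 428/3097 = 13.8% → Program A
Medium-risk: the CBT program 77/113 = 68.1%, Program A 65/84 = 77.4% → Program A
Overall: the CBT program 242/3472 = 7.0%, Program A 493/3181 = 15.5% → Program A
Program A wins overall and in every risk group — no reversal.

Yes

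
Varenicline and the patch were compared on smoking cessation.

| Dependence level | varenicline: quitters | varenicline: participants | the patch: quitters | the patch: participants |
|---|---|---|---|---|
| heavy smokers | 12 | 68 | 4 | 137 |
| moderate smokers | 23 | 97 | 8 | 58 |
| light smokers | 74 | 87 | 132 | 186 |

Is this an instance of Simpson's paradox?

Heavy smokers: varenicline 12/68 = 17.6%, the patch 4/137 = 2.9% → varenicline
Moderate smokers: varenicline 23/97 = 23.7%, the patch 8/58 = 13.8% → varenicline
Light smokers: varenicline 74/87 = 85.1%, the patch 132/186 = 71.0% → varenicline
Overall: varenicline 109/252 = 43.3%, the patch 144/381 = 37.8% → varenicline
Varenicline wins overall and in every dependence group — no reversal.

No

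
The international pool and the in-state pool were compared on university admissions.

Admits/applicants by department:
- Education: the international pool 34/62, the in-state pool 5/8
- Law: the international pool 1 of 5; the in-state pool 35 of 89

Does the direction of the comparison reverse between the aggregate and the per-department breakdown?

Education: the international pool 34/62 = 54.8%, the in-state pool 5/8 = 62.5% → the in-state pool
Law: the international pool 1/5 = 20.0%, the in-state pool 35/89 = 39.3% → the in-state pool
Overall: the international pool 35/67 = 52.2%, the in-state pool 40/97 = 41.2% → the international pool
The in-state pool wins each department group but the international pool wins overall — the comparison reverses. The in-state pool's applicants skew toward Law, which has a lower base rate.

Yes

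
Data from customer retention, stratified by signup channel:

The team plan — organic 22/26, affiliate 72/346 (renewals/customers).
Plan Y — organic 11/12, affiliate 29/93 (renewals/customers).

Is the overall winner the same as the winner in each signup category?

Yes

Organic: the team plan 22/26 = 84.6%, Plan Y 11/12 = 91.7% → Plan Y
Affiliate: the team plan 72/346 = 20.8%, Plan Y 29/93 = 31.2% → Plan Y
Overall: the team plan 94/372 = 25.3%, Plan Y 40/105 = 38.1% → Plan Y
Plan Y wins overall and in every signup group — no reversal.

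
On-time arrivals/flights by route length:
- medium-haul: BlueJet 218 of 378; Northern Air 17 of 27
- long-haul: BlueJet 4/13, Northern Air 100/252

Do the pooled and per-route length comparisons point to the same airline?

No

Medium-haul: BlueJet 218/378 = 57.7%, Northern Air 17/27 = 63.0% → Northern Air
Long-haul: BlueJet 4/13 = 30.8%, Northern Air 100/252 = 39.7% → Northern Air
Overall: BlueJet 222/391 = 56.8%, Northern Air 117/279 = 41.9% → BlueJet
Northern Air wins each route group but BlueJet wins overall — the comparison reverses. Northern Air's flights skew toward long-haul, which has a lower base rate.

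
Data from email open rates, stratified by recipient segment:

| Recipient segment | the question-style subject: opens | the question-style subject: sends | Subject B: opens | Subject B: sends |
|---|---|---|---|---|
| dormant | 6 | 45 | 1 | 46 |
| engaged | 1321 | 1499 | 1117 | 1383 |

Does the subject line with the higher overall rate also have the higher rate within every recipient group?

Yes

Dormant: the question-style subject 6/45 = 13.3%, Subject B 1/46 = 2.2% → the question-style subject
Engaged: the question-style subject 1321/1499 = 88.1%, Subject B 1117/1383 = 80.8% → the question-style subject
Overall: the question-style subject 1327/1544 = 85.9%, Subject B 1118/1429 = 78.2% → the question-style subject
The question-style subject wins overall and in every recipient group — no reversal.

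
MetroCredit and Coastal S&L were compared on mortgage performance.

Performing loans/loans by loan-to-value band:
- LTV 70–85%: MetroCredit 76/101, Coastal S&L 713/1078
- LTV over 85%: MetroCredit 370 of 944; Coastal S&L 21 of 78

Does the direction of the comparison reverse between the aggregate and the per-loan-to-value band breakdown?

Yes

LTV 70–85%: MetroCredit 76/101 = 75.2%, Coastal S&L 713/1078 = 66.1% → MetroCredit
LTV over 85%: MetroCredit 370/944 = 39.2%, Coastal S&L 21/78 = 26.9% → MetroCredit
Overall: MetroCredit 446/1045 = 42.7%, Coastal S&L 734/1156 = 63.5% → Coastal S&L
MetroCredit wins each loan-to-value group but Coastal S&L wins overall — the comparison reverses. MetroCredit's loans skew toward LTV over 85%, which has a lower base rate.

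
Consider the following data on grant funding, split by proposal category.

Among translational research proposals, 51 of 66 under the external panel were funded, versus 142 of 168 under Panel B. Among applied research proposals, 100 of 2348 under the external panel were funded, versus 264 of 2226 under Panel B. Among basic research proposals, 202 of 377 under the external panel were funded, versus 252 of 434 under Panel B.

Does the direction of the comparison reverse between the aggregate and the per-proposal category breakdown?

No

Translational research: the external panel 51/66 = 77.3%, Panel B 142/168 = 84.5% → Panel B
Applied research: the external panel 100/2348 = 4.3%, Panel B 264/2226 = 11.9% → Panel B
Basic research: the external panel 202/377 = 53.6%, Panel B 252/434 = 58.1% → Panel B
Overall: the external panel 353/2791 = 12.6%, Panel B 658/2828 = 23.3% → Panel B
Panel B wins overall and in every proposal group — no reversal.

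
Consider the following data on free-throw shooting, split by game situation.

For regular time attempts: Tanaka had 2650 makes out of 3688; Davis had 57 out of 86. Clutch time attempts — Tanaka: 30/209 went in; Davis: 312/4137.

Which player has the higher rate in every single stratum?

Tanaka

Regular time: Tanaka 2650/3688 = 71.9%, Davis 57/86 = 66.3% → Tanaka
Clutch time: Tanaka 30/209 = 14.4%, Davis 312/4137 = 7.5% → Tanaka
Tanaka has the higher rate in both groups.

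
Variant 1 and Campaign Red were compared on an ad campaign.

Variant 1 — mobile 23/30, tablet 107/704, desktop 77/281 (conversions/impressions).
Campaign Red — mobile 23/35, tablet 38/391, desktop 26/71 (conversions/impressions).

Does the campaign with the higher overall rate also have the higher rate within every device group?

No

Mobile: Variant 1 23/30 = 76.7%, Campaign Red 23/35 = 65.7% → Variant 1
Tablet: Variant 1 107/704 = 15.2%, Campaign Red 38/391 = 9.7% → Variant 1
Desktop: Variant 1 77/281 = 27.4%, Campaign Red 26/71 = 36.6% → Campaign Red
Overall: Variant 1 207/1015 = 20.4%, Campaign Red 87/497 = 17.5% → Variant 1
Neither sweeps: Variant 1 wins 2 of 3 groups, Campaign Red wins 1. Variant 1 wins overall but not every group — no Simpson reversal.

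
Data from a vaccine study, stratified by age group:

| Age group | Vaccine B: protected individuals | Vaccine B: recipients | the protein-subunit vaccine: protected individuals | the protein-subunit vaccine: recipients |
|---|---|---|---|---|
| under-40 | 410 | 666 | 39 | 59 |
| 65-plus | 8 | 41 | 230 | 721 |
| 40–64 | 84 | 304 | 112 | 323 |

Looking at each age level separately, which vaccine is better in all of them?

the protein-subunit vaccine

Under-40: Vaccine B 410/666 = 61.6%, the protein-subunit vaccine 39/59 = 66.1% → the protein-subunit vaccine
65-plus: Vaccine B 8/41 = 19.5%, the protein-subunit vaccine 230/721 = 31.9% → the protein-subunit vaccine
40–64: Vaccine B 84/304 = 27.6%, the protein-subunit vaccine 112/323 = 34.7% → the protein-subunit vaccine
The protein-subunit vaccine has the higher rate in all 3 groups.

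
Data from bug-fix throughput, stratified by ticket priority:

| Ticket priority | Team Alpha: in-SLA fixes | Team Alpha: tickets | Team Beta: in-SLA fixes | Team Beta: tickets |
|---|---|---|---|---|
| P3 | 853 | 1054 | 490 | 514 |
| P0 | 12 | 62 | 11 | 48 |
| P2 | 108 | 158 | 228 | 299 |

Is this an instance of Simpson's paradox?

No

P3: Team Alpha 853/1054 = 80.9%, Team Beta 490/514 = 95.3% → Team Beta
P0: Team Alpha 12/62 = 19.4%, Team Beta 11/48 = 22.9% → Team Beta
P2: Team Alpha 108/158 = 68.4%, Team Beta 228/299 = 76.3% → Team Beta
Overall: Team Alpha 973/1274 = 76.4%, Team Beta 729/861 = 84.7% → Team Beta
Team Beta wins overall and in every ticket group — no reversal.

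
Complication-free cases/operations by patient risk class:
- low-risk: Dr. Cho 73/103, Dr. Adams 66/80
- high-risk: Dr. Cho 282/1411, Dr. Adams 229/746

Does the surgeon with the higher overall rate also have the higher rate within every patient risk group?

Yes

Low-risk: Dr. Cho 73/103 = 70.9%, Dr. Adams 66/80 = 82.5% → Dr. Adams
High-risk: Dr. Cho 282/1411 = 20.0%, Dr. Adams 229/746 = 30.7% → Dr. Adams
Overall: Dr. Cho 355/1514 = 23.4%, Dr. Adams 295/826 = 35.7% → Dr. Adams
Dr. Adams wins overall and in every patient risk group — no reversal.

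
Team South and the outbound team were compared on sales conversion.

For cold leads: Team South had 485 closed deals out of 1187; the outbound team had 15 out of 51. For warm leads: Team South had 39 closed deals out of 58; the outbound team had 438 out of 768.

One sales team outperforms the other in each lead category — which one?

Team South

Cold: Team South 485/1187 = 40.9%, the outbound team 15/51 = 29.4% → Team South
Warm: Team South 39/58 = 67.2%, the outbound team 438/768 = 57.0% → Team South
Team South has the higher rate in both groups.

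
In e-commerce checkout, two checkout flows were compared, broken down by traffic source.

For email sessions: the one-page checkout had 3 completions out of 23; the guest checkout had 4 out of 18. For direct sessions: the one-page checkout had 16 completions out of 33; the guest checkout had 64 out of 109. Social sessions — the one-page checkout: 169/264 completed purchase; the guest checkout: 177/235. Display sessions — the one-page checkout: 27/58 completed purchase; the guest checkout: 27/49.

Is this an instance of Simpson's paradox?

No

Email: the one-page checkout 3/23 = 13.0%, the guest checkout 4/18 = 22.2% → the guest checkout
Direct: the one-page checkout 16/33 = 48.5%, the guest checkout 64/109 = 58.7% → the guest checkout
Social: the one-page checkout 169/264 = 64.0%, the guest checkout 177/235 = 75.3% → the guest checkout
Display: the one-page checkout 27/58 = 46.6%, the guest checkout 27/49 = 55.1% → the guest checkout
Overall: the one-page checkout 215/378 = 56.9%, the guest checkout 272/411 = 66.2% → the guest checkout
The guest checkout wins overall and in every traffic group — no reversal.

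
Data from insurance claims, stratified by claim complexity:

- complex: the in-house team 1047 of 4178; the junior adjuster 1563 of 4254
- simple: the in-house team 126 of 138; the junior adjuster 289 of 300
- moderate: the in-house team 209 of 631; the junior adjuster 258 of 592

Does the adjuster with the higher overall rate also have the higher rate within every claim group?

Complex: the in-house team 1047/4178 = 25.1%, the junior adjuster 1563/4254 = 36.7% → the junior adjuster
Simple: the in-house team 126/138 = 91.3%, the junior adjuster 289/300 = 96.3% → the junior adjuster
Moderate: the in-house team 209/631 = 33.1%, the junior adjuster 258/592 = 43.6% → the junior adjuster
Overall: the in-house team 1382/4947 = 27.9%, the junior adjuster 2110/5146 = 41.0% → the junior adjuster
The junior adjuster wins overall and in every claim group — no reversal.

Yes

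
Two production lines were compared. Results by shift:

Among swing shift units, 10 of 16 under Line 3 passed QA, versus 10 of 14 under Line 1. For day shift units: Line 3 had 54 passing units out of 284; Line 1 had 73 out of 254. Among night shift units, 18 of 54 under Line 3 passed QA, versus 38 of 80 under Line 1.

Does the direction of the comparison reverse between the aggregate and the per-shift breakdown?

No

Swing shift: Line 3 10/16 = 62.5%, Line 1 10/14 = 71.4% → Line 1
Day shift: Line 3 54/284 = 19.0%, Line 1 73/254 = 28.7% → Line 1
Night shift: Line 3 18/54 = 33.3%, Line 1 38/80 = 47.5% → Line 1
Overall: Line 3 82/354 = 23.2%, Line 1 121/348 = 34.8% → Line 1
Line 1 wins overall and in every shift group — no reversal.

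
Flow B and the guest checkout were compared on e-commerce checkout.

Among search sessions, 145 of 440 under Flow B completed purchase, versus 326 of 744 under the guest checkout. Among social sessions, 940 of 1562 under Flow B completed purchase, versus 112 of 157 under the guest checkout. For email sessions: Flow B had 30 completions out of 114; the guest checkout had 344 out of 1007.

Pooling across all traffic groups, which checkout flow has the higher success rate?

Search: Flow B 145/440 = 33.0%, the guest checkout 326/744 = 43.8% → the guest checkout
Social: Flow B 940/1562 = 60.2%, the guest checkout 112/157 = 71.3% → the guest checkout
Email: Flow B 30/114 = 26.3%, the guest checkout 344/1007 = 34.2% → the guest checkout
Overall: Flow B 1115/2116 = 52.7%, the guest checkout 782/1908 = 41.0% → Flow B
(The guest checkout wins every traffic group but Flow B wins overall — the guest checkout's sessions skew toward the low-rate email group.)

Flow B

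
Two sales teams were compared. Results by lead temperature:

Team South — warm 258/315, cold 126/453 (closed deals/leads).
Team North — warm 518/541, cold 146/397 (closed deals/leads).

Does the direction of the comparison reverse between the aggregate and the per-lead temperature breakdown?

Warm: Team South 258/315 = 81.9%, Team North 518/541 = 95.7% → Team North
Cold: Team South 126/453 = 27.8%, Team North 146/397 = 36.8% → Team North
Overall: Team South 384/768 = 50.0%, Team North 664/938 = 70.8% → Team North
Team North wins overall and in every lead group — no reversal.

No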